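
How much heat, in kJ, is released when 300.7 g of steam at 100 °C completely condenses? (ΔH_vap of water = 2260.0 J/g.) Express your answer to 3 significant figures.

q = 680 kJ

q = m × ΔH_vap = 300.7 × 2260.0 = 679600 J = 680 kJ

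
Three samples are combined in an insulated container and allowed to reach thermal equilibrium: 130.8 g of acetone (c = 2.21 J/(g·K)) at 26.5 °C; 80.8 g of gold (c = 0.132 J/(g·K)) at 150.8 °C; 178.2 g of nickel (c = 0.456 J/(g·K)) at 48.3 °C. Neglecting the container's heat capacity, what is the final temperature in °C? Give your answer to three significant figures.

Σ mᵢcᵢ(T − Tᵢ) = 0  ⇒  T = Σ mᵢcᵢTᵢ / Σ mᵢcᵢ
Σ mᵢcᵢ = 130.8×2.21 + 80.8×0.132 + 178.2×0.456 = 380.9928
Σ mᵢcᵢTᵢ = 289.068×26.5 + 10.6656×150.8 + 81.2592×48.3 = 13193
T = 13193 / 380.9928 = 34.63 °C

T_f = 34.6 °C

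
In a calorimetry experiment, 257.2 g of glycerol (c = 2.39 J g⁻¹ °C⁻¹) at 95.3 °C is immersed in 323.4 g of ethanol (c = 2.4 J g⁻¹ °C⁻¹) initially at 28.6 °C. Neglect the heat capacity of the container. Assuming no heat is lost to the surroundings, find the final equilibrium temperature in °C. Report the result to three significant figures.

Heat lost by glycerol = heat gained by ethanol.
(257.2)(2.39)(95.3 − T) = (323.4)(2.4)(T − 28.6)
614.708 (95.3 − T) = 776.16 (T − 28.6)
58582 − 614.708 T = 776.16 T − 22198
80780 = 1390.868 T
T = 58.08 °C

T_f = 58.1 °C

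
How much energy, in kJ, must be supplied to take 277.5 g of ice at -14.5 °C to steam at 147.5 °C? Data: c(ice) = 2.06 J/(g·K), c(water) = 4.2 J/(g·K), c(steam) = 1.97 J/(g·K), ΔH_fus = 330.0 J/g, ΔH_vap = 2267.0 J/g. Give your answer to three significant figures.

q1 (heat ice -14.5→0.0 °C): 277.5 × 2.06 × 14.5 = 8289 J
q2 (melt at 0 °C): 277.5 × 330.0 = 91575 J
q3 (heat water 0.0→100.0 °C): 277.5 × 4.2 × 100.0 = 116550 J
q4 (vaporize at 100 °C): 277.5 × 2267.0 = 629093 J
q5 (heat steam 100.0→147.5 °C): 277.5 × 1.97 × 47.5 = 25967 J
Total: 8289 + 91575 + 116550 + 629093 + 25967 = 871474 J = 871 kJ

q = 871 kJ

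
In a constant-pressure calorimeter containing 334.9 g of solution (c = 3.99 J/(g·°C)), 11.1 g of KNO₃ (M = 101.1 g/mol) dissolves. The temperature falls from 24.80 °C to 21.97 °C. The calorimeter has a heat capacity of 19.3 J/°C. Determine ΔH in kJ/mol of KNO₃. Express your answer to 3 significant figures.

ΔH = 34.9 kJ/mol

|ΔT| = |21.97 − 24.80| = 2.83 °C
|q_surr| = (334.9 × 3.99 + 19.3) × 2.83 = 1355.551 × 2.83 = 3836 J
n(KNO₃) = 11.1 / 101.1 = 0.1098 mol
Temperature fell, so q_rxn = +|q_surr| = 3.836 kJ
ΔH = q_rxn / n = 34.94 kJ/mol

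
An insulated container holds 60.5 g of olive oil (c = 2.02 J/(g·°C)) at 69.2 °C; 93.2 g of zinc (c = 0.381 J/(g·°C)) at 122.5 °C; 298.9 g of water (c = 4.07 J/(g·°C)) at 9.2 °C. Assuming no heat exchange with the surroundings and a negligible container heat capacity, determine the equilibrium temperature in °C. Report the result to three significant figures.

T_f = 17.5 °C

Σ mᵢcᵢ(T − Tᵢ) = 0  ⇒  T = Σ mᵢcᵢTᵢ / Σ mᵢcᵢ
Σ mᵢcᵢ = 60.5×2.02 + 93.2×0.381 + 298.9×4.07 = 1374.2422
Σ mᵢcᵢTᵢ = 122.21×69.2 + 35.5092×122.5 + 1216.523×9.2 = 23999
T = 23999 / 1374.2422 = 17.46 °C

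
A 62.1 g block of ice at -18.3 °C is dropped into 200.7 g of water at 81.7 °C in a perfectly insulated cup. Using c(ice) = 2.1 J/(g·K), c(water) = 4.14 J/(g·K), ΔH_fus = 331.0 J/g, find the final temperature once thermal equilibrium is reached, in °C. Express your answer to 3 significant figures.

Heat to bring ice to 0 °C and melt it: q₁ = 62.1×2.1×18.3 + 62.1×331.0 = 22942 J
Heat the water can supply cooling to 0 °C: 200.7×4.14×81.7 = 67884.4 J > q₁, so all ice melts.
Energy balance: 200.7×4.14×(81.7 − T) = 22942 + 62.1×4.14×(T − 0)
830.898(81.7 − T) = 22942 + 257.094 T
67884.4 − 22942 = 1087.992 T
T = 44942.4 / 1087.992 = 41.31 °C

T_f = 41.3 °C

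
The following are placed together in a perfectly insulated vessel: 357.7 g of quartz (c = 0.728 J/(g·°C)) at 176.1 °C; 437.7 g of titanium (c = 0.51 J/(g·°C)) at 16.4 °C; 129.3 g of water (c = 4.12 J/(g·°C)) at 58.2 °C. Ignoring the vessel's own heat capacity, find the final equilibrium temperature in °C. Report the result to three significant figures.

T_f = 79.2 °C

Σ mᵢcᵢ(T − Tᵢ) = 0  ⇒  T = Σ mᵢcᵢTᵢ / Σ mᵢcᵢ
Σ mᵢcᵢ = 357.7×0.728 + 437.7×0.51 + 129.3×4.12 = 1016.3486
Σ mᵢcᵢTᵢ = 260.4056×176.1 + 223.227×16.4 + 532.716×58.2 = 80522
T = 80522 / 1016.3486 = 79.23 °C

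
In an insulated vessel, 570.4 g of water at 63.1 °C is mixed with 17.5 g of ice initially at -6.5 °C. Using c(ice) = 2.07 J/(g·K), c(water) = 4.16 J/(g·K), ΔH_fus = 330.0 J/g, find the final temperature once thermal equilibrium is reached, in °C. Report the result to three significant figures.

T_f = 58.8 °C

Heat to bring ice to 0 °C and melt it: q₁ = 17.5×2.07×6.5 + 17.5×330.0 = 6010.5 J
Heat the water can supply cooling to 0 °C: 570.4×4.16×63.1 = 149728 J > q₁, so all ice melts.
Energy balance: 570.4×4.16×(63.1 − T) = 6010.5 + 17.5×4.16×(T − 0)
2372.864(63.1 − T) = 6010.5 + 72.8 T
149728 − 6010.5 = 2445.664 T
T = 143717.5 / 2445.664 = 58.76 °C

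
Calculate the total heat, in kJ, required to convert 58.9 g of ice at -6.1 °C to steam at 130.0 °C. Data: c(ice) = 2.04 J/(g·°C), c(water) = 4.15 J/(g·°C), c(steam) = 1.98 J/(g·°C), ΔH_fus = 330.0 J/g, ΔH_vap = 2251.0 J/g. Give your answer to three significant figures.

q1 (heat ice -6.1→0.0 °C): 58.9 × 2.04 × 6.1 = 733 J
q2 (melt at 0 °C): 58.9 × 330.0 = 19437 J
q3 (heat water 0.0→100.0 °C): 58.9 × 4.15 × 100.0 = 24444 J
q4 (vaporize at 100 °C): 58.9 × 2251.0 = 132584 J
q5 (heat steam 100.0→130.0 °C): 58.9 × 1.98 × 30.0 = 3499 J
Total: 733 + 19437 + 24444 + 132584 + 3499 = 180697 J = 181 kJ

q = 181 kJ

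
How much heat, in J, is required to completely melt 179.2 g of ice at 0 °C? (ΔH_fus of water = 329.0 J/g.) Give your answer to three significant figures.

q = m × ΔH_fus = 179.2 × 329.0 = 58960 J

q = 59000 J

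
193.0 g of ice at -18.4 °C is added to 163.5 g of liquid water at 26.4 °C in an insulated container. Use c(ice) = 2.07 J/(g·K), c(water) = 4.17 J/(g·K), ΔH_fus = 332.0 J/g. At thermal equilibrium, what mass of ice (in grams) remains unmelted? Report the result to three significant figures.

m_ice remaining = 161 g

Heat to warm all ice to 0 °C: 193.0×2.07×18.4 = 7351.0 J
Heat released by water cooling to 0 °C: 163.5×4.17×26.4 = 17999 J
17999 J < 7351.0 + 193.0×332.0 = 71427.0 J, so not all ice melts; final T = 0 °C.
Heat left for melting: 17999 − 7351.0 = 10648.0 J
Mass melted = 10648.0 / 332.0 = 32.07 g
Ice remaining = 193.0 − 32.07 = 160.93 g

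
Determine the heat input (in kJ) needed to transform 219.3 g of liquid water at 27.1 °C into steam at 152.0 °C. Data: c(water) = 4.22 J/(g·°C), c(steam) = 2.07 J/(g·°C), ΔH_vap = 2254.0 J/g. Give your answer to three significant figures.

q1 (heat water 27.1→100.0 °C): 219.3 × 4.22 × 72.9 = 67465 J
q2 (vaporize at 100 °C): 219.3 × 2254.0 = 494302 J
q3 (heat steam 100.0→152.0 °C): 219.3 × 2.07 × 52.0 = 23605 J
Total: 67465 + 494302 + 23605 = 585372 J = 585 kJ

q = 585 kJ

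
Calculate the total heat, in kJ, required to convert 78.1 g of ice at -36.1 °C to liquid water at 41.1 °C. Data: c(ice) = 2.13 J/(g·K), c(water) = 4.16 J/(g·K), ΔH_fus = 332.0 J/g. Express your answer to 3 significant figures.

q1 (heat ice -36.1→0.0 °C): 78.1 × 2.13 × 36.1 = 6005 J
q2 (melt at 0 °C): 78.1 × 332.0 = 25929 J
q3 (heat water 0.0→41.1 °C): 78.1 × 4.16 × 41.1 = 13353 J
Total: 6005 + 25929 + 13353 = 45287 J = 45.3 kJ

q = 45.3 kJ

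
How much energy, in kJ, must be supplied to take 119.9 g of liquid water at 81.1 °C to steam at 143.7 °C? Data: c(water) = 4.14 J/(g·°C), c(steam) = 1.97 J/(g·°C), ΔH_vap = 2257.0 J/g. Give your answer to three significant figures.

q1 (heat water 81.1→100.0 °C): 119.9 × 4.14 × 18.9 = 9382 J
q2 (vaporize at 100 °C): 119.9 × 2257.0 = 270614 J
q3 (heat steam 100.0→143.7 °C): 119.9 × 1.97 × 43.7 = 10322 J
Total: 9382 + 270614 + 10322 = 290318 J = 290 kJ

q = 290 kJ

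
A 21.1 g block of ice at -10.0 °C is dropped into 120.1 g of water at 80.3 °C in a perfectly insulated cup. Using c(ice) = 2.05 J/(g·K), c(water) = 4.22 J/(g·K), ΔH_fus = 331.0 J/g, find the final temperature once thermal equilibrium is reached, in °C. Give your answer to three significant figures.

T_f = 55.9 °C

Heat to bring ice to 0 °C and melt it: q₁ = 21.1×2.05×10.0 + 21.1×331.0 = 7416.7 J
Heat the water can supply cooling to 0 °C: 120.1×4.22×80.3 = 40697.8 J > q₁, so all ice melts.
Energy balance: 120.1×4.22×(80.3 − T) = 7416.7 + 21.1×4.22×(T − 0)
506.822(80.3 − T) = 7416.7 + 89.042 T
40697.8 − 7416.7 = 595.864 T
T = 33281.1 / 595.864 = 55.85 °C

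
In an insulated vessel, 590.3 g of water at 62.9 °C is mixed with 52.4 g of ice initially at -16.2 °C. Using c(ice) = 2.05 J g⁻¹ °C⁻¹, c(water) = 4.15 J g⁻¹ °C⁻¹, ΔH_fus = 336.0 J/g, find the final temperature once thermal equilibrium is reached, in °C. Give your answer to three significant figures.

Heat to bring ice to 0 °C and melt it: q₁ = 52.4×2.05×16.2 + 52.4×336.0 = 19347 J
Heat the water can supply cooling to 0 °C: 590.3×4.15×62.9 = 154089 J > q₁, so all ice melts.
Energy balance: 590.3×4.15×(62.9 − T) = 19347 + 52.4×4.15×(T − 0)
2449.745(62.9 − T) = 19347 + 217.46 T
154089 − 19347 = 2667.205 T
T = 134742 / 2667.205 = 50.52 °C

T_f = 50.5 °C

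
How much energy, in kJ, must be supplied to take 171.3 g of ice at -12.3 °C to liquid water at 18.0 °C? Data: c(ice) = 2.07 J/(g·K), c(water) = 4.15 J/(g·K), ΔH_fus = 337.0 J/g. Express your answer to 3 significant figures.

q = 74.9 kJ

q1 (heat ice -12.3→0.0 °C): 171.3 × 2.07 × 12.3 = 4361 J
q2 (melt at 0 °C): 171.3 × 337.0 = 57728 J
q3 (heat water 0.0→18.0 °C): 171.3 × 4.15 × 18.0 = 12796 J
Total: 4361 + 57728 + 12796 = 74885 J = 74.9 kJ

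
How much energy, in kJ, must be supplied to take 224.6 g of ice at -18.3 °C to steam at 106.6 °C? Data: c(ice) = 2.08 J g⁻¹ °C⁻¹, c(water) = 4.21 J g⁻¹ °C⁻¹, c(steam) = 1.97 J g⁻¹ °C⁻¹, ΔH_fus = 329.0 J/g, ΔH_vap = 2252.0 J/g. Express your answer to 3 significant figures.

q1 (heat ice -18.3→0.0 °C): 224.6 × 2.08 × 18.3 = 8549 J
q2 (melt at 0 °C): 224.6 × 329.0 = 73893 J
q3 (heat water 0.0→100.0 °C): 224.6 × 4.21 × 100.0 = 94557 J
q4 (vaporize at 100 °C): 224.6 × 2252.0 = 505799 J
q5 (heat steam 100.0→106.6 °C): 224.6 × 1.97 × 6.6 = 2920 J
Total: 8549 + 73893 + 94557 + 505799 + 2920 = 685718 J = 686 kJ

q = 686 kJ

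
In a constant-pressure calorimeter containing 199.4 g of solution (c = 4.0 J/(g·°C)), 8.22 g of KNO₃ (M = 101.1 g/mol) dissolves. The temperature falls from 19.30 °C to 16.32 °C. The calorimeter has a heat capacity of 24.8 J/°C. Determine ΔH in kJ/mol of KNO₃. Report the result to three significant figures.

|ΔT| = |16.32 − 19.30| = 2.98 °C
|q_surr| = (199.4 × 4.0 + 24.8) × 2.98 = 822.4 × 2.98 = 2451 J
n(KNO₃) = 8.22 / 101.1 = 0.08131 mol
Temperature fell, so q_rxn = +|q_surr| = 2.451 kJ
ΔH = q_rxn / n = 30.14 kJ/mol

ΔH = 30.1 kJ/mol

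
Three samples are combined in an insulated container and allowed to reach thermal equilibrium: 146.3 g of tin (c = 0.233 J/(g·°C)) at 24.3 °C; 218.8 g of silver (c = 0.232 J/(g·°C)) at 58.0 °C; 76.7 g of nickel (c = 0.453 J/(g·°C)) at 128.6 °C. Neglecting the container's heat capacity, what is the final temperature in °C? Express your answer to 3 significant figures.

T_f = 68.9 °C

Σ mᵢcᵢ(T − Tᵢ) = 0  ⇒  T = Σ mᵢcᵢTᵢ / Σ mᵢcᵢ
Σ mᵢcᵢ = 146.3×0.233 + 218.8×0.232 + 76.7×0.453 = 119.5946
Σ mᵢcᵢTᵢ = 34.0879×24.3 + 50.7616×58.0 + 34.7451×128.6 = 8240.7
T = 8240.7 / 119.5946 = 68.91 °C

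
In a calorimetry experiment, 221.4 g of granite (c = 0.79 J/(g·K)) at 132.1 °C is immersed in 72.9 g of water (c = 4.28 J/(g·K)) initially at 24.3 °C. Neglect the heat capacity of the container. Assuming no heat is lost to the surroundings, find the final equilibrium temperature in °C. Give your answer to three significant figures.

Heat lost by granite = heat gained by water.
(221.4)(0.79)(132.1 − T) = (72.9)(4.28)(T − 24.3)
174.906 (132.1 − T) = 312.012 (T − 24.3)
23105 − 174.906 T = 312.012 T − 7581.9
30686.9 = 486.918 T
T = 63.02 °C

T_f = 63.0 °C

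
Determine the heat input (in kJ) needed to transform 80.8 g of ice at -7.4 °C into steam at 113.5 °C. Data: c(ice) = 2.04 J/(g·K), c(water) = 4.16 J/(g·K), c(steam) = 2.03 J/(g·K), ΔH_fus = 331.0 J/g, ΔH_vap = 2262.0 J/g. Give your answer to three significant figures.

q1 (heat ice -7.4→0.0 °C): 80.8 × 2.04 × 7.4 = 1220 J
q2 (melt at 0 °C): 80.8 × 331.0 = 26745 J
q3 (heat water 0.0→100.0 °C): 80.8 × 4.16 × 100.0 = 33613 J
q4 (vaporize at 100 °C): 80.8 × 2262.0 = 182770 J
q5 (heat steam 100.0→113.5 °C): 80.8 × 2.03 × 13.5 = 2214 J
Total: 1220 + 26745 + 33613 + 182770 + 2214 = 246562 J = 247 kJ

q = 247 kJ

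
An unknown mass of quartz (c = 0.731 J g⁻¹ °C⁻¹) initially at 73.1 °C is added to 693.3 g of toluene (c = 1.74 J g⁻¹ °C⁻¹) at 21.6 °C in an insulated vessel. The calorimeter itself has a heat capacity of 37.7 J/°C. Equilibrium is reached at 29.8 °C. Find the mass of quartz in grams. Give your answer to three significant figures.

m = 322 g

q_gained = (693.3 × 1.74 + 37.7) × (29.8 − 21.6) = 10200 J
q_lost = m × 0.731 × (73.1 − 29.8) = 31.6523 m
m = 10200 / 31.6523 = 322 g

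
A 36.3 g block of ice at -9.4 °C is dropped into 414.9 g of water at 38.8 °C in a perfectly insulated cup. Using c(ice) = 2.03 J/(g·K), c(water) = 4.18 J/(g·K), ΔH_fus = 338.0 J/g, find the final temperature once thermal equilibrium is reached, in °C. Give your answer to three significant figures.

Heat to bring ice to 0 °C and melt it: q₁ = 36.3×2.03×9.4 + 36.3×338.0 = 12962 J
Heat the water can supply cooling to 0 °C: 414.9×4.18×38.8 = 67290.1 J > q₁, so all ice melts.
Energy balance: 414.9×4.18×(38.8 − T) = 12962 + 36.3×4.18×(T − 0)
1734.282(38.8 − T) = 12962 + 151.734 T
67290.1 − 12962 = 1886.016 T
T = 54328.1 / 1886.016 = 28.81 °C

T_f = 28.8 °C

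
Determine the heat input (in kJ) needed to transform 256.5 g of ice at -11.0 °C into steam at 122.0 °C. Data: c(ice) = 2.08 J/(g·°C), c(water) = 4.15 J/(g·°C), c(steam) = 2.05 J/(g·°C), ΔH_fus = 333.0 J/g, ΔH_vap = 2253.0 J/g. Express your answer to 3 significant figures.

q = 787 kJ

q1 (heat ice -11.0→0.0 °C): 256.5 × 2.08 × 11.0 = 5869 J
q2 (melt at 0 °C): 256.5 × 333.0 = 85415 J
q3 (heat water 0.0→100.0 °C): 256.5 × 4.15 × 100.0 = 106448 J
q4 (vaporize at 100 °C): 256.5 × 2253.0 = 577895 J
q5 (heat steam 100.0→122.0 °C): 256.5 × 2.05 × 22.0 = 11568 J
Total: 5869 + 85415 + 106448 + 577895 + 11568 = 787195 J = 787 kJ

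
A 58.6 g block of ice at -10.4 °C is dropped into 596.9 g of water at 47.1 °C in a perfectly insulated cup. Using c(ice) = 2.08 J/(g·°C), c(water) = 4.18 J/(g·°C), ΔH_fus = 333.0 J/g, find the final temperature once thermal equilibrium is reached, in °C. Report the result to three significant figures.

Heat to bring ice to 0 °C and melt it: q₁ = 58.6×2.08×10.4 + 58.6×333.0 = 20781 J
Heat the water can supply cooling to 0 °C: 596.9×4.18×47.1 = 117516 J > q₁, so all ice melts.
Energy balance: 596.9×4.18×(47.1 − T) = 20781 + 58.6×4.18×(T − 0)
2495.042(47.1 − T) = 20781 + 244.948 T
117516 − 20781 = 2739.990 T
T = 96735 / 2739.990 = 35.30 °C

T_f = 35.3 °C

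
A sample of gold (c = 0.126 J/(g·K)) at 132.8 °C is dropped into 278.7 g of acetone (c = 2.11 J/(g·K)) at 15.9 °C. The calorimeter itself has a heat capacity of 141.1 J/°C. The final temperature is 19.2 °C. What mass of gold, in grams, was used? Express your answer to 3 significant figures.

m = 168 g

q_gained = (278.7 × 2.11 + 141.1) × (19.2 − 15.9) = 2406 J
q_lost = m × 0.126 × (132.8 − 19.2) = 14.3136 m
m = 2406 / 14.3136 = 168 g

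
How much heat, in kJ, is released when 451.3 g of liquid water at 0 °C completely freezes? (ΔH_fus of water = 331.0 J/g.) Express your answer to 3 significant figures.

q = 149 kJ

q = m × ΔH_fus = 451.3 × 331.0 = 149400 J = 149 kJ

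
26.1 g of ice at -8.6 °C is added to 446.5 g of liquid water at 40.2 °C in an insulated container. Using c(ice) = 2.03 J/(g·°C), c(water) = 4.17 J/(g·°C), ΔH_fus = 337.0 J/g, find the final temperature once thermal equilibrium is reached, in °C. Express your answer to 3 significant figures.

T_f = 33.3 °C

Heat to bring ice to 0 °C and melt it: q₁ = 26.1×2.03×8.6 + 26.1×337.0 = 9251.4 J
Heat the water can supply cooling to 0 °C: 446.5×4.17×40.2 = 74848.6 J > q₁, so all ice melts.
Energy balance: 446.5×4.17×(40.2 − T) = 9251.4 + 26.1×4.17×(T − 0)
1861.905(40.2 − T) = 9251.4 + 108.837 T
74848.6 − 9251.4 = 1970.742 T
T = 65597.2 / 1970.742 = 33.29 °C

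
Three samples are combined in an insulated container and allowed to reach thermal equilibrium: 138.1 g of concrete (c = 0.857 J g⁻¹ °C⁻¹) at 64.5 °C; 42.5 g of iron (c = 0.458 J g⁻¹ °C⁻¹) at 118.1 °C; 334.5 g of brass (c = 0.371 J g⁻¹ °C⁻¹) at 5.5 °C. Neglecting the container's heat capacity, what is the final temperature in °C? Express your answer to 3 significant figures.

T_f = 40.5 °C

Σ mᵢcᵢ(T − Tᵢ) = 0  ⇒  T = Σ mᵢcᵢTᵢ / Σ mᵢcᵢ
Σ mᵢcᵢ = 138.1×0.857 + 42.5×0.458 + 334.5×0.371 = 261.9162
Σ mᵢcᵢTᵢ = 118.3517×64.5 + 19.465×118.1 + 124.0995×5.5 = 10615
T = 10615 / 261.9162 = 40.53 °C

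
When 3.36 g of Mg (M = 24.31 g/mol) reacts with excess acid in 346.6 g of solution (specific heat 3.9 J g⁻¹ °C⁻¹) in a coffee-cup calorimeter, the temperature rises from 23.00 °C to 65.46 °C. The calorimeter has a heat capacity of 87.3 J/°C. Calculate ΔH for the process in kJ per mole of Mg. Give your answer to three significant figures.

|ΔT| = |65.46 − 23.00| = 42.46 °C
|q_surr| = (346.6 × 3.9 + 87.3) × 42.46 = 1439.04 × 42.46 = 61100 J
n(Mg) = 3.36 / 24.31 = 0.1382 mol
Temperature rose, so q_rxn = −|q_surr| = -61.10 kJ
ΔH = q_rxn / n = -442.1 kJ/mol

ΔH = -442 kJ/mol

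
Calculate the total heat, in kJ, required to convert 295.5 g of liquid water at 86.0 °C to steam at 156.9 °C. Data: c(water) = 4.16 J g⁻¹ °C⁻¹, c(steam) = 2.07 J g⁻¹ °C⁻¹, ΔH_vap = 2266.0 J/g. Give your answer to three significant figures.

q1 (heat water 86.0→100.0 °C): 295.5 × 4.16 × 14.0 = 17210 J
q2 (vaporize at 100 °C): 295.5 × 2266.0 = 669603 J
q3 (heat steam 100.0→156.9 °C): 295.5 × 2.07 × 56.9 = 34805 J
Total: 17210 + 669603 + 34805 = 721618 J = 722 kJ

q = 722 kJ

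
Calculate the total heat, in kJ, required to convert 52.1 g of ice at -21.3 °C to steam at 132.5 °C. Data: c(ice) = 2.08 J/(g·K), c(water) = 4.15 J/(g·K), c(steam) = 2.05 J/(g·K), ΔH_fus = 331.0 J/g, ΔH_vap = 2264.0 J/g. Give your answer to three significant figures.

q = 163 kJ

q1 (heat ice -21.3→0.0 °C): 52.1 × 2.08 × 21.3 = 2308 J
q2 (melt at 0 °C): 52.1 × 331.0 = 17245 J
q3 (heat water 0.0→100.0 °C): 52.1 × 4.15 × 100.0 = 21622 J
q4 (vaporize at 100 °C): 52.1 × 2264.0 = 117954 J
q5 (heat steam 100.0→132.5 °C): 52.1 × 2.05 × 32.5 = 3471 J
Total: 2308 + 17245 + 21622 + 117954 + 3471 = 162600 J = 163 kJ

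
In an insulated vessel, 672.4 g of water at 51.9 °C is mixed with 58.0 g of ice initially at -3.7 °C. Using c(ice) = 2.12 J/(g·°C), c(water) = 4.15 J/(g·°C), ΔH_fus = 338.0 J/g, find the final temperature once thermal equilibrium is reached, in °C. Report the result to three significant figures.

T_f = 41.2 °C

Heat to bring ice to 0 °C and melt it: q₁ = 58.0×2.12×3.7 + 58.0×338.0 = 20059 J
Heat the water can supply cooling to 0 °C: 672.4×4.15×51.9 = 144825 J > q₁, so all ice melts.
Energy balance: 672.4×4.15×(51.9 − T) = 20059 + 58.0×4.15×(T − 0)
2790.46(51.9 − T) = 20059 + 240.7 T
144825 − 20059 = 3031.16 T
T = 124766 / 3031.16 = 41.16 °C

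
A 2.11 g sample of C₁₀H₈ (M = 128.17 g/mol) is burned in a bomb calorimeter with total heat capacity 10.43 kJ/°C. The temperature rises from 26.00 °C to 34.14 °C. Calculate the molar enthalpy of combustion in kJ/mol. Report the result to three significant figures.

ΔH = -5160 kJ/mol

ΔT = 34.14 − 26.00 = 8.14 °C
q_cal = C_cal × ΔT = 10.43 × 8.14 = 84.9002 kJ
n = 2.11 / 128.17 = 0.01646 mol
q_rxn = −q_cal = -84.9002 kJ
ΔH = -84.9002 / 0.01646 = -5158 kJ/mol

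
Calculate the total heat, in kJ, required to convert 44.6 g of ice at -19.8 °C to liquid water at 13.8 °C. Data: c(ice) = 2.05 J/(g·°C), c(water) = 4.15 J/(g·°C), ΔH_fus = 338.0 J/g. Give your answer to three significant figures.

q1 (heat ice -19.8→0.0 °C): 44.6 × 2.05 × 19.8 = 1810 J
q2 (melt at 0 °C): 44.6 × 338.0 = 15075 J
q3 (heat water 0.0→13.8 °C): 44.6 × 4.15 × 13.8 = 2554 J
Total: 1810 + 15075 + 2554 = 19439 J = 19.4 kJ

q = 19.4 kJ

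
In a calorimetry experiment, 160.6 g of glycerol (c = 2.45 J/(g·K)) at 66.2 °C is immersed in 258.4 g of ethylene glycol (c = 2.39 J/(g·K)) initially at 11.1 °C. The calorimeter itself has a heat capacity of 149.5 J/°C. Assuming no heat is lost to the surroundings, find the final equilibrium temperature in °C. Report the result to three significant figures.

Heat lost by glycerol = heat gained by ethylene glycol + calorimeter.
(160.6)(2.45)(66.2 − T) = [(258.4)(2.39) + 149.5](T − 11.1)
393.47 (66.2 − T) = 767.076 (T − 11.1)
26048 − 393.47 T = 767.076 T − 8514.5
34562.5 = 1160.546 T
T = 29.78 °C

T_f = 29.8 °C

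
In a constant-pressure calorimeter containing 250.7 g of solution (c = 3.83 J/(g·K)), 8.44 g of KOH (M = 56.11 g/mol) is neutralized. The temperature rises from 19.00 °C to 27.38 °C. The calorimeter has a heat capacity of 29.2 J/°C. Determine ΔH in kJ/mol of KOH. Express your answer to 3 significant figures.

ΔH = -55.1 kJ/mol

|ΔT| = |27.38 − 19.00| = 8.38 °C
|q_surr| = (250.7 × 3.83 + 29.2) × 8.38 = 989.381 × 8.38 = 8291 J
n(KOH) = 8.44 / 56.11 = 0.1504 mol
Temperature rose, so q_rxn = −|q_surr| = -8.291 kJ
ΔH = q_rxn / n = -55.13 kJ/mol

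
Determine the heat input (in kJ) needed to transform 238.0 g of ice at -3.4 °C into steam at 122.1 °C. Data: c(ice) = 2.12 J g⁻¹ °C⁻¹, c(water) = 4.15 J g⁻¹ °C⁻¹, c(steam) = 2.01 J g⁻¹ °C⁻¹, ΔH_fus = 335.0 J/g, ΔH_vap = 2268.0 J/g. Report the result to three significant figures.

q = 731 kJ

q1 (heat ice -3.4→0.0 °C): 238.0 × 2.12 × 3.4 = 1716 J
q2 (melt at 0 °C): 238.0 × 335.0 = 79730 J
q3 (heat water 0.0→100.0 °C): 238.0 × 4.15 × 100.0 = 98770 J
q4 (vaporize at 100 °C): 238.0 × 2268.0 = 539784 J
q5 (heat steam 100.0→122.1 °C): 238.0 × 2.01 × 22.1 = 10572 J
Total: 1716 + 79730 + 98770 + 539784 + 10572 = 730572 J = 731 kJ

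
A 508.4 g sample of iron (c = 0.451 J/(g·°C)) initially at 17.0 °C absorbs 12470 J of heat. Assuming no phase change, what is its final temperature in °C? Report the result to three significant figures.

ΔT = q / (m c) = 12470 / (508.4 × 0.451) = 54.39 °C
T_f = 17.0 + 54.39 = 71.39 °C

T_f = 71.4 °C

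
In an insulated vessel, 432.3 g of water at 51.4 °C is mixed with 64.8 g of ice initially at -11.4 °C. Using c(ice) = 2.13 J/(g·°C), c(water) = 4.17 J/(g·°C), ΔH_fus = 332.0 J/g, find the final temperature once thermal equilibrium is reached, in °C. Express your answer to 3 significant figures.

T_f = 33.6 °C

Heat to bring ice to 0 °C and melt it: q₁ = 64.8×2.13×11.4 + 64.8×332.0 = 23087 J
Heat the water can supply cooling to 0 °C: 432.3×4.17×51.4 = 92658.3 J > q₁, so all ice melts.
Energy balance: 432.3×4.17×(51.4 − T) = 23087 + 64.8×4.17×(T − 0)
1802.691(51.4 − T) = 23087 + 270.216 T
92658.3 − 23087 = 2072.907 T
T = 69571.3 / 2072.907 = 33.56 °C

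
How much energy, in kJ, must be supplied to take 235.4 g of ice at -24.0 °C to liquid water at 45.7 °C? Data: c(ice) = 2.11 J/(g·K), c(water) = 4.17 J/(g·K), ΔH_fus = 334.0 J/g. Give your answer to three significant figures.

q = 135 kJ

q1 (heat ice -24.0→0.0 °C): 235.4 × 2.11 × 24.0 = 11921 J
q2 (melt at 0 °C): 235.4 × 334.0 = 78624 J
q3 (heat water 0.0→45.7 °C): 235.4 × 4.17 × 45.7 = 44860 J
Total: 11921 + 78624 + 44860 = 135405 J = 135 kJ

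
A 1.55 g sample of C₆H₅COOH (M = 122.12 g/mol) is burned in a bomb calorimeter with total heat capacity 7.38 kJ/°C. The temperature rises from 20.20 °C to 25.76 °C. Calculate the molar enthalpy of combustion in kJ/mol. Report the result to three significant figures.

ΔH = -3230 kJ/mol

ΔT = 25.76 − 20.20 = 5.56 °C
q_cal = C_cal × ΔT = 7.38 × 5.56 = 41.0328 kJ
n = 1.55 / 122.12 = 0.01269 mol
q_rxn = −q_cal = -41.0328 kJ
ΔH = -41.0328 / 0.01269 = -3233 kJ/mol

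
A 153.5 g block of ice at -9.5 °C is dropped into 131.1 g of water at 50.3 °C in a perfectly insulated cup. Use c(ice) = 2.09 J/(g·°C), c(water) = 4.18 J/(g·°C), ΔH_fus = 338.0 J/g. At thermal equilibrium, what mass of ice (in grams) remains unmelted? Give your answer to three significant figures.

m_ice remaining = 81.0 g

Heat to warm all ice to 0 °C: 153.5×2.09×9.5 = 3047.7 J
Heat released by water cooling to 0 °C: 131.1×4.18×50.3 = 27564 J
27564 J < 3047.7 + 153.5×338.0 = 54930.7 J, so not all ice melts; final T = 0 °C.
Heat left for melting: 27564 − 3047.7 = 24516.3 J
Mass melted = 24516.3 / 338.0 = 72.53 g
Ice remaining = 153.5 − 72.53 = 80.97 g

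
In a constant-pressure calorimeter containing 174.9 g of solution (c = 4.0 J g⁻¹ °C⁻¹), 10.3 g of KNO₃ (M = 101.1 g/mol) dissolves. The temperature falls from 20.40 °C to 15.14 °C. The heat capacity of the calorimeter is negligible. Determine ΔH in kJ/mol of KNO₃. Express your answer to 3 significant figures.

|ΔT| = |15.14 − 20.40| = 5.26 °C
|q_surr| = (174.9 × 4.0) × 5.26 = 699.6 × 5.26 = 3680 J
n(KNO₃) = 10.3 / 101.1 = 0.1019 mol
Temperature fell, so q_rxn = +|q_surr| = 3.680 kJ
ΔH = q_rxn / n = 36.11 kJ/mol

ΔH = 36.1 kJ/mol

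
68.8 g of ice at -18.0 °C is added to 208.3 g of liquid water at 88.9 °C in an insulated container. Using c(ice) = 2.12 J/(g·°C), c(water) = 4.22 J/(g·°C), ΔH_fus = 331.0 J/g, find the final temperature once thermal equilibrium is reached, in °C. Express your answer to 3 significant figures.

T_f = 45.1 °C

Heat to bring ice to 0 °C and melt it: q₁ = 68.8×2.12×18.0 + 68.8×331.0 = 25398 J
Heat the water can supply cooling to 0 °C: 208.3×4.22×88.9 = 78145.4 J > q₁, so all ice melts.
Energy balance: 208.3×4.22×(88.9 − T) = 25398 + 68.8×4.22×(T − 0)
879.026(88.9 − T) = 25398 + 290.336 T
78145.4 − 25398 = 1169.362 T
T = 52747.4 / 1169.362 = 45.11 °C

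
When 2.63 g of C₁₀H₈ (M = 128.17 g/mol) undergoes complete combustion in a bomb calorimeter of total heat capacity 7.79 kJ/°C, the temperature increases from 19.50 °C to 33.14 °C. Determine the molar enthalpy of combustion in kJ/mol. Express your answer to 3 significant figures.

ΔH = -5180 kJ/mol

ΔT = 33.14 − 19.50 = 13.64 °C
q_cal = C_cal × ΔT = 7.79 × 13.64 = 106.2556 kJ
n = 2.63 / 128.17 = 0.02052 mol
q_rxn = −q_cal = -106.2556 kJ
ΔH = -106.2556 / 0.02052 = -5178 kJ/mol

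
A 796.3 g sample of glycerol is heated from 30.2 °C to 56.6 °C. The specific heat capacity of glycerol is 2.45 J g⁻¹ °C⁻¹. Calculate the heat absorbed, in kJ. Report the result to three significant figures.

q = m c ΔT = 796.3 × 2.45 × (56.6 − 30.2)
q = 796.3 × 2.45 × 26.4 = 51500 J = 51.5 kJ

q = 51.5 kJ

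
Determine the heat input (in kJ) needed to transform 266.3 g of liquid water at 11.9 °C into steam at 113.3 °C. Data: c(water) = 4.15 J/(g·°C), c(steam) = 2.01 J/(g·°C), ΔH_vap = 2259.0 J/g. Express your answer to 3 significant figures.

q1 (heat water 11.9→100.0 °C): 266.3 × 4.15 × 88.1 = 97363 J
q2 (vaporize at 100 °C): 266.3 × 2259.0 = 601572 J
q3 (heat steam 100.0→113.3 °C): 266.3 × 2.01 × 13.3 = 7119 J
Total: 97363 + 601572 + 7119 = 706054 J = 706 kJ

q = 706 kJ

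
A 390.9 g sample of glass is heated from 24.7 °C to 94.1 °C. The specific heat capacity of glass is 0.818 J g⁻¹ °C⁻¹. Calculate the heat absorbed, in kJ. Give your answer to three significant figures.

q = 22.2 kJ

q = m c ΔT = 390.9 × 0.818 × (94.1 − 24.7)
q = 390.9 × 0.818 × 69.4 = 22190 J = 22.2 kJ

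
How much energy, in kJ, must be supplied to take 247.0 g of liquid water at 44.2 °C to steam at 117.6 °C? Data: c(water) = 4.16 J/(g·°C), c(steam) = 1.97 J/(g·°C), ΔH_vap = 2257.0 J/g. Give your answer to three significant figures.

q = 623 kJ

q1 (heat water 44.2→100.0 °C): 247.0 × 4.16 × 55.8 = 57336 J
q2 (vaporize at 100 °C): 247.0 × 2257.0 = 557479 J
q3 (heat steam 100.0→117.6 °C): 247.0 × 1.97 × 17.6 = 8564 J
Total: 57336 + 557479 + 8564 = 623379 J = 623 kJ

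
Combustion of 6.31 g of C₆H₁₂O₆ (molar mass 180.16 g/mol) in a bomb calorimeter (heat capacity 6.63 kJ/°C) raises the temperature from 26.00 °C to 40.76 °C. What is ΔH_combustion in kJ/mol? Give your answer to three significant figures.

ΔT = 40.76 − 26.00 = 14.76 °C
q_cal = C_cal × ΔT = 6.63 × 14.76 = 97.8588 kJ
n = 6.31 / 180.16 = 0.03502 mol
q_rxn = −q_cal = -97.8588 kJ
ΔH = -97.8588 / 0.03502 = -2794 kJ/mol

ΔH = -2790 kJ/mol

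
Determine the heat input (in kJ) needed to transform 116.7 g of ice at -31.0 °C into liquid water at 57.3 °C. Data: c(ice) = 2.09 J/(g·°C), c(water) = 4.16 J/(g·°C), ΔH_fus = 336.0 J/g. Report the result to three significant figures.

q = 74.6 kJ

q1 (heat ice -31.0→0.0 °C): 116.7 × 2.09 × 31.0 = 7561 J
q2 (melt at 0 °C): 116.7 × 336.0 = 39211 J
q3 (heat water 0.0→57.3 °C): 116.7 × 4.16 × 57.3 = 27818 J
Total: 7561 + 39211 + 27818 = 74590 J = 74.6 kJ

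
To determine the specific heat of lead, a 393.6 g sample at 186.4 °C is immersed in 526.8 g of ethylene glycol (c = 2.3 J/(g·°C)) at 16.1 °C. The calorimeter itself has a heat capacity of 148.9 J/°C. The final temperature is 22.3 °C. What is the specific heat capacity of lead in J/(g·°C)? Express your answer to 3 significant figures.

q_gained = (526.8 × 2.3 + 148.9) × (22.3 − 16.1) = 8435 J
q_lost = 393.6 × c × (186.4 − 22.3) = 64589.76 c
Set equal: c = 8435 / 64589.76 = 0.131 J/(g·°C)

c = 0.131 J/(g·°C)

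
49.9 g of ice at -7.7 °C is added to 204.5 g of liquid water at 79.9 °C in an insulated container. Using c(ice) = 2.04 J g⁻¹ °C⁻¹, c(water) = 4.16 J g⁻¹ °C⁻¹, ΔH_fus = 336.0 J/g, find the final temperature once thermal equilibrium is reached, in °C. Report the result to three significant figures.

T_f = 47.6 °C

Heat to bring ice to 0 °C and melt it: q₁ = 49.9×2.04×7.7 + 49.9×336.0 = 17550 J
Heat the water can supply cooling to 0 °C: 204.5×4.16×79.9 = 67972.5 J > q₁, so all ice melts.
Energy balance: 204.5×4.16×(79.9 − T) = 17550 + 49.9×4.16×(T − 0)
850.72(79.9 − T) = 17550 + 207.584 T
67972.5 − 17550 = 1058.304 T
T = 50422.5 / 1058.304 = 47.64 °C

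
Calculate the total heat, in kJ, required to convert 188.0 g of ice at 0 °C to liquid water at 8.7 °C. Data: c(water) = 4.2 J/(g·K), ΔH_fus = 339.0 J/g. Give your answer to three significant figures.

q1 (melt at 0 °C): 188.0 × 339.0 = 63732 J
q2 (heat water 0.0→8.7 °C): 188.0 × 4.2 × 8.7 = 6870 J
Total: 63732 + 6870 = 70602 J = 70.6 kJ

q = 70.6 kJ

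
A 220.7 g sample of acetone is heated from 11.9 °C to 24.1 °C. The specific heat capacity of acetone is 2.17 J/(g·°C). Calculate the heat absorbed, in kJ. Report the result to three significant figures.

q = m c ΔT = 220.7 × 2.17 × (24.1 − 11.9)
q = 220.7 × 2.17 × 12.2 = 5843 J = 5.84 kJ

q = 5.84 kJ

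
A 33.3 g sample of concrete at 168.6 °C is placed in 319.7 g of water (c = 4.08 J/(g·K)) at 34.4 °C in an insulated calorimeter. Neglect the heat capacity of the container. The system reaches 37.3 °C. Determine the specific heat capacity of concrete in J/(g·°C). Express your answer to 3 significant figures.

c = 0.865 J/(g·°C)

q_gained = (319.7 × 4.08) × (37.3 − 34.4) = 3783 J
q_lost = 33.3 × c × (168.6 − 37.3) = 4372.29 c
Set equal: c = 3783 / 4372.29 = 0.865 J/(g·°C)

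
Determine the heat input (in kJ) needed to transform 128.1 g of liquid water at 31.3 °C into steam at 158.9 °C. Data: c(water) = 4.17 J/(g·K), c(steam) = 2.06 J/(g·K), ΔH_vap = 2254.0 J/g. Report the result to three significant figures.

q = 341 kJ

q1 (heat water 31.3→100.0 °C): 128.1 × 4.17 × 68.7 = 36698 J
q2 (vaporize at 100 °C): 128.1 × 2254.0 = 288737 J
q3 (heat steam 100.0→158.9 °C): 128.1 × 2.06 × 58.9 = 15543 J
Total: 36698 + 288737 + 15543 = 340978 J = 341 kJ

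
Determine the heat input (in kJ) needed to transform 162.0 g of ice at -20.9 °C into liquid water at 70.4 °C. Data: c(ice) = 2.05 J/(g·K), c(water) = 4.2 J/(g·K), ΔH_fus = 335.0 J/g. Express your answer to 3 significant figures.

q = 109 kJ

q1 (heat ice -20.9→0.0 °C): 162.0 × 2.05 × 20.9 = 6941 J
q2 (melt at 0 °C): 162.0 × 335.0 = 54270 J
q3 (heat water 0.0→70.4 °C): 162.0 × 4.2 × 70.4 = 47900 J
Total: 6941 + 54270 + 47900 = 109111 J = 109 kJ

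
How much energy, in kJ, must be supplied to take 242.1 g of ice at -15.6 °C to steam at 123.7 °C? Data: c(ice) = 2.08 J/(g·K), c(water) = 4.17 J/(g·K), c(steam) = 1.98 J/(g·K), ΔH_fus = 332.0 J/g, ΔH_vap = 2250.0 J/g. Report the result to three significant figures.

q1 (heat ice -15.6→0.0 °C): 242.1 × 2.08 × 15.6 = 7856 J
q2 (melt at 0 °C): 242.1 × 332.0 = 80377 J
q3 (heat water 0.0→100.0 °C): 242.1 × 4.17 × 100.0 = 100956 J
q4 (vaporize at 100 °C): 242.1 × 2250.0 = 544725 J
q5 (heat steam 100.0→123.7 °C): 242.1 × 1.98 × 23.7 = 11361 J
Total: 7856 + 80377 + 100956 + 544725 + 11361 = 745275 J = 745 kJ

q = 745 kJ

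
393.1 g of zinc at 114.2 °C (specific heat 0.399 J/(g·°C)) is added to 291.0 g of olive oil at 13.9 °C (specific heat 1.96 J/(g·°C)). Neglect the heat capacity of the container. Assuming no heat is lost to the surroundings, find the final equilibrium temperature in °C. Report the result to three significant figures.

Heat lost by zinc = heat gained by olive oil.
(393.1)(0.399)(114.2 − T) = (291.0)(1.96)(T − 13.9)
156.8469 (114.2 − T) = 570.36 (T − 13.9)
17912 − 156.8469 T = 570.36 T − 7928.0
25840.0 = 727.2069 T
T = 35.53 °C

T_f = 35.5 °C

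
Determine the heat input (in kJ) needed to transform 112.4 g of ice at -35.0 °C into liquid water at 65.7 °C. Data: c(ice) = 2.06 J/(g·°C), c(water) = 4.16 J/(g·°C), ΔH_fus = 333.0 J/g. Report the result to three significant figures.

q = 76.3 kJ

q1 (heat ice -35.0→0.0 °C): 112.4 × 2.06 × 35.0 = 8104 J
q2 (melt at 0 °C): 112.4 × 333.0 = 37429 J
q3 (heat water 0.0→65.7 °C): 112.4 × 4.16 × 65.7 = 30720 J
Total: 8104 + 37429 + 30720 = 76253 J = 76.3 kJ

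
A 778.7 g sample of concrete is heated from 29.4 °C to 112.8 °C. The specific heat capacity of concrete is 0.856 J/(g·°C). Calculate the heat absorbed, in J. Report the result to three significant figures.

q = 55600 J

q = m c ΔT = 778.7 × 0.856 × (112.8 − 29.4)
q = 778.7 × 0.856 × 83.4 = 55590 J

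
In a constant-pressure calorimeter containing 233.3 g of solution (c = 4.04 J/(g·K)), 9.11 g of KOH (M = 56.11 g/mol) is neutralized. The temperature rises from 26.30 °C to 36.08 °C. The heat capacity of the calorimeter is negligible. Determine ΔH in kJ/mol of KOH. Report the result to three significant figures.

|ΔT| = |36.08 − 26.30| = 9.78 °C
|q_surr| = (233.3 × 4.04) × 9.78 = 942.532 × 9.78 = 9218 J
n(KOH) = 9.11 / 56.11 = 0.1624 mol
Temperature rose, so q_rxn = −|q_surr| = -9.218 kJ
ΔH = q_rxn / n = -56.76 kJ/mol

ΔH = -56.8 kJ/mol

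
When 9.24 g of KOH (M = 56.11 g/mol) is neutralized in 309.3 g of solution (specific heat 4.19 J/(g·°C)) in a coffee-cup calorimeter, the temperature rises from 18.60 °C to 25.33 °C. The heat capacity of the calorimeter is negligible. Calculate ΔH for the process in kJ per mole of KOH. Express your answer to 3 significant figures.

ΔH = -53.0 kJ/mol

|ΔT| = |25.33 − 18.60| = 6.73 °C
|q_surr| = (309.3 × 4.19) × 6.73 = 1295.967 × 6.73 = 8722 J
n(KOH) = 9.24 / 56.11 = 0.1647 mol
Temperature rose, so q_rxn = −|q_surr| = -8.722 kJ
ΔH = q_rxn / n = -52.96 kJ/mol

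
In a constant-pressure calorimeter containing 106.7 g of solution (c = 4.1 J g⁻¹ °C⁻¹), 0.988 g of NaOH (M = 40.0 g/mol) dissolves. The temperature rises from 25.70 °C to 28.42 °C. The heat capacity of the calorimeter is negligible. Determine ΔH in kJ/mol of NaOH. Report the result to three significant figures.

ΔH = -48.2 kJ/mol

|ΔT| = |28.42 − 25.70| = 2.72 °C
|q_surr| = (106.7 × 4.1) × 2.72 = 437.47 × 2.72 = 1190 J
n(NaOH) = 0.988 / 40.0 = 0.02470 mol
Temperature rose, so q_rxn = −|q_surr| = -1.190 kJ
ΔH = q_rxn / n = -48.18 kJ/mol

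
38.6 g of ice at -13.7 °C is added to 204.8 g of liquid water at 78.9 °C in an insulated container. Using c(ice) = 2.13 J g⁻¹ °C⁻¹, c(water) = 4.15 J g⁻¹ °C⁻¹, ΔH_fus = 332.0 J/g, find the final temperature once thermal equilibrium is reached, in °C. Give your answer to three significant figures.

Heat to bring ice to 0 °C and melt it: q₁ = 38.6×2.13×13.7 + 38.6×332.0 = 13942 J
Heat the water can supply cooling to 0 °C: 204.8×4.15×78.9 = 67058.7 J > q₁, so all ice melts.
Energy balance: 204.8×4.15×(78.9 − T) = 13942 + 38.6×4.15×(T − 0)
849.92(78.9 − T) = 13942 + 160.19 T
67058.7 − 13942 = 1010.11 T
T = 53116.7 / 1010.11 = 52.59 °C

T_f = 52.6 °C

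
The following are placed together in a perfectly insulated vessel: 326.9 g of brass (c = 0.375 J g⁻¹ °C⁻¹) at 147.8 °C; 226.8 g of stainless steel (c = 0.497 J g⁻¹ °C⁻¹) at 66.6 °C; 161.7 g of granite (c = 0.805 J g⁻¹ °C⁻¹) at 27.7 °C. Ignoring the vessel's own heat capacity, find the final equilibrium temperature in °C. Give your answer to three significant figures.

T_f = 80.0 °C

Σ mᵢcᵢ(T − Tᵢ) = 0  ⇒  T = Σ mᵢcᵢTᵢ / Σ mᵢcᵢ
Σ mᵢcᵢ = 326.9×0.375 + 226.8×0.497 + 161.7×0.805 = 365.4756
Σ mᵢcᵢTᵢ = 122.5875×147.8 + 112.7196×66.6 + 130.1685×27.7 = 29231
T = 29231 / 365.4756 = 79.98 °C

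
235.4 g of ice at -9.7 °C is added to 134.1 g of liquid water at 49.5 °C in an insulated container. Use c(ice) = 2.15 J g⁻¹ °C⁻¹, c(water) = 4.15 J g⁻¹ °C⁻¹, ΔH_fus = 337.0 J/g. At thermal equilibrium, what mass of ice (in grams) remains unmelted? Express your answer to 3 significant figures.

Heat to warm all ice to 0 °C: 235.4×2.15×9.7 = 4909.3 J
Heat released by water cooling to 0 °C: 134.1×4.15×49.5 = 27547 J
27547 J < 4909.3 + 235.4×337.0 = 84239.1 J, so not all ice melts; final T = 0 °C.
Heat left for melting: 27547 − 4909.3 = 22637.7 J
Mass melted = 22637.7 / 337.0 = 67.17 g
Ice remaining = 235.4 − 67.17 = 168.23 g

m_ice remaining = 168 g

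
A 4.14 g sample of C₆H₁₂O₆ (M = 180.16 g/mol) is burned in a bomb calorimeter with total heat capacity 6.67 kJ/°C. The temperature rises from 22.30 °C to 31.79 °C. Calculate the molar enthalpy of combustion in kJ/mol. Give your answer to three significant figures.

ΔT = 31.79 − 22.30 = 9.49 °C
q_cal = C_cal × ΔT = 6.67 × 9.49 = 63.2983 kJ
n = 4.14 / 180.16 = 0.02298 mol
q_rxn = −q_cal = -63.2983 kJ
ΔH = -63.2983 / 0.02298 = -2754 kJ/mol

ΔH = -2750 kJ/mol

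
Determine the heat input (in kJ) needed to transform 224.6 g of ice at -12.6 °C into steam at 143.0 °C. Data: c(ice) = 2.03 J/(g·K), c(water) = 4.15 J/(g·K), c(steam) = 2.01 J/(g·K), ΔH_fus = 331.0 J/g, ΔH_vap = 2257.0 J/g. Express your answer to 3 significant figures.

q1 (heat ice -12.6→0.0 °C): 224.6 × 2.03 × 12.6 = 5745 J
q2 (melt at 0 °C): 224.6 × 331.0 = 74343 J
q3 (heat water 0.0→100.0 °C): 224.6 × 4.15 × 100.0 = 93209 J
q4 (vaporize at 100 °C): 224.6 × 2257.0 = 506922 J
q5 (heat steam 100.0→143.0 °C): 224.6 × 2.01 × 43.0 = 19412 J
Total: 5745 + 74343 + 93209 + 506922 + 19412 = 699631 J = 700 kJ

q = 700 kJ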